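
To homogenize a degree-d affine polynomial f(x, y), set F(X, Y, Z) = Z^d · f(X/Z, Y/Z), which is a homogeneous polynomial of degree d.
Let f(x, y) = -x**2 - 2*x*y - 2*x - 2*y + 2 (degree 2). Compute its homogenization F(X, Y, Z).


F(X, Y, Z) = -X**2 - 2*X*Y - 2*X*Z - 2*Y*Z + 2*Z**2

deg(f) = 2.
Substitute x = X/Z, y = Y/Z into f, then multiply by Z^2.
  monomial -1·x^2·y^0 ↦ -1·X^2·Y^0·Z^0.
  monomial -2·x^1·y^1 ↦ -2·X^1·Y^1·Z^0.
  monomial -2·x^1·y^0 ↦ -2·X^1·Y^0·Z^1.
  monomial -2·x^0·y^1 ↦ -2·X^0·Y^1·Z^1.
  monomial 2·x^0·y^0 ↦ 2·X^0·Y^0·Z^2.
Collecting: F(X, Y, Z) = -X**2 - 2*X*Y - 2*X*Z - 2*Y*Z + 2*Z**2.


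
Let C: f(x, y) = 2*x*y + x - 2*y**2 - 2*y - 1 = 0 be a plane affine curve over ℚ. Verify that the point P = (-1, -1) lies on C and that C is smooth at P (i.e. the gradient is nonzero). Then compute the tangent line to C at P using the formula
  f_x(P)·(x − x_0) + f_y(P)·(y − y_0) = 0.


Tangent line at P: -x - 1 = 0.

Step 1: f(-1, -1) = 0, so P lies on C.
Step 2: partial derivatives
  f_x(x, y) = 2*y + 1, f_y(x, y) = 2*x - 4*y - 2.
  f_x(P) = -1, f_y(P) = 0 (gradient nonzero, so P is smooth).
Step 3: tangent line at P: -1·(x − -1) + 0·(y − -1) = 0.
Expanding: -x - 1 = 0.


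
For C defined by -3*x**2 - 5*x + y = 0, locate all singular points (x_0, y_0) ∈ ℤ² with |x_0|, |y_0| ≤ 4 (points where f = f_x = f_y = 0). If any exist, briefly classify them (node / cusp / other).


No singular points in the scanned grid; C is smooth there.

Compute partial derivatives:
  f_x = -6*x - 5.
  f_y = 1.
f_y = 1 is a nonzero constant, so f_y never vanishes: no point (x, y) can satisfy f = f_x = f_y = 0. In particular no (x, y) ∈ {−4, ..., 4}² is singular; the curve is smooth.


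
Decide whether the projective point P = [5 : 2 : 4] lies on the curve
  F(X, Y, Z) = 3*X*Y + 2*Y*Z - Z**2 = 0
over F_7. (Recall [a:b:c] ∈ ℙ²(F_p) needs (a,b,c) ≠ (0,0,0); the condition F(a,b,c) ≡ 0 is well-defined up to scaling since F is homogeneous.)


F(5,2,4) ≡ 2 (mod 7); P is NOT on the curve.

Evaluate F(5, 2, 4) term-by-term (mod 7).
  3*X*Y ↦ 3·5·2·1 = 30
  2*Y*Z ↦ 2·1·2·4 = 16
  -Z**2 ↦ -1·1·1·16 = -16
Sum: F(5, 2, 4) = (30) + (16) + (-16) = 30.
Reducing mod 7: 30 ≡ 2 (mod 7).
Since F(a, b, c) ≡ 2 ≠ 0 (mod 7), P does NOT lie on the curve.


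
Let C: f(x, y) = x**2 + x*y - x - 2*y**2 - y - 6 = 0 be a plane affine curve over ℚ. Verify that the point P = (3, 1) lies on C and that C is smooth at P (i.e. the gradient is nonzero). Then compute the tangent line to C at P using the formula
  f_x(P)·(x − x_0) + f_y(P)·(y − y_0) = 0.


Tangent line at P: 6*x - 2*y - 16 = 0.

Step 1: f(3, 1) = 0, so P lies on C.
Step 2: partial derivatives
  f_x(x, y) = 2*x + y - 1, f_y(x, y) = x - 4*y - 1.
  f_x(P) = 6, f_y(P) = -2 (gradient nonzero, so P is smooth).
Step 3: tangent line at P: 6·(x − 3) + -2·(y − 1) = 0.
Expanding: 6*x - 2*y - 16 = 0.


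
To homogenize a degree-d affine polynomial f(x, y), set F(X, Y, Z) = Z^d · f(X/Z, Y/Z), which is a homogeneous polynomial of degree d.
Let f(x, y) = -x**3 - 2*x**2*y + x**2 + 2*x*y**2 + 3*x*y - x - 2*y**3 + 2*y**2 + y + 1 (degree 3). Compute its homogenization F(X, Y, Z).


F(X, Y, Z) = -X**3 - 2*X**2*Y + X**2*Z + 2*X*Y**2 + 3*X*Y*Z - X*Z**2 - 2*Y**3 + 2*Y**2*Z + Y*Z**2 + Z**3

deg(f) = 3.
Substitute x = X/Z, y = Y/Z into f, then multiply by Z^3.
  monomial -1·x^3·y^0 ↦ -1·X^3·Y^0·Z^0.
  monomial -2·x^2·y^1 ↦ -2·X^2·Y^1·Z^0.
  monomial 1·x^2·y^0 ↦ 1·X^2·Y^0·Z^1.
  monomial 2·x^1·y^2 ↦ 2·X^1·Y^2·Z^0.
  monomial 3·x^1·y^1 ↦ 3·X^1·Y^1·Z^1.
  monomial -1·x^1·y^0 ↦ -1·X^1·Y^0·Z^2.
  monomial -2·x^0·y^3 ↦ -2·X^0·Y^3·Z^0.
  monomial 2·x^0·y^2 ↦ 2·X^0·Y^2·Z^1.
  monomial 1·x^0·y^1 ↦ 1·X^0·Y^1·Z^2.
  monomial 1·x^0·y^0 ↦ 1·X^0·Y^0·Z^3.
Collecting: F(X, Y, Z) = -X**3 - 2*X**2*Y + X**2*Z + 2*X*Y**2 + 3*X*Y*Z - X*Z**2 - 2*Y**3 + 2*Y**2*Z + Y*Z**2 + Z**3.


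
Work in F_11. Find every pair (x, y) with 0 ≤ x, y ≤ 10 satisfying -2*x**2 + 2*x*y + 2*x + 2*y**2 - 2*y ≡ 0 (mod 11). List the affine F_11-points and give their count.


Affine F_11-points: {(0, 0), (0, 1), (1, 0), (2, 1), (2, 9), (8, 6), (8, 9), (9, 7), (10, 6), (10, 7)}; count = 10.

For each of the 121 pairs (x, y) ∈ F_11², evaluate f(x, y) mod 11. Record the zeros.
  x = 0: [0↦0, 1↦0, 2↦4, 3↦1, 4↦2, 5↦7, 6↦5, 7↦7, 8↦2, 9↦1, 10↦4]  zeros at y ∈ {0, 1}
  x = 1: [0↦0, 1↦2, 2↦8, 3↦7, 4↦10, 5↦6, 6↦6, 7↦10, 8↦7, 9↦8, 10↦2]  zeros at y ∈ {0}
  x = 2: [0↦7, 1↦0, 2↦8, 3↦9, 4↦3, 5↦1, 6↦3, 7↦9, 8↦8, 9↦0, 10↦7]  zeros at y ∈ {1, 9}
  x = 3: [0↦10, 1↦5, 2↦4, 3↦7, 4↦3, 5↦3, 6↦7, 7↦4, 8↦5, 9↦10, 10↦8]  zeros at y ∈ ∅
  x = 4: [0↦9, 1↦6, 2↦7, 3↦1, 4↦10, 5↦1, 6↦7, 7↦6, 8↦9, 9↦5, 10↦5]  zeros at y ∈ ∅
  x = 5: [0↦4, 1↦3, 2↦6, 3↦2, 4↦2, 5↦6, 6↦3, 7↦4, 8↦9, 9↦7, 10↦9]  zeros at y ∈ ∅
  x = 6: [0↦6, 1↦7, 2↦1, 3↦10, 4↦1, 5↦7, 6↦6, 7↦9, 8↦5, 9↦5, 10↦9]  zeros at y ∈ ∅
  x = 7: [0↦4, 1↦7, 2↦3, 3↦3, 4↦7, 5↦4, 6↦5, 7↦10, 8↦8, 9↦10, 10↦5]  zeros at y ∈ ∅
  x = 8: [0↦9, 1↦3, 2↦1, 3↦3, 4↦9, 5↦8, 6↦0, 7↦7, 8↦7, 9↦0, 10↦8]  zeros at y ∈ {6, 9}
  x = 9: [0↦10, 1↦6, 2↦6, 3↦10, 4↦7, 5↦8, 6↦2, 7↦0, 8↦2, 9↦8, 10↦7]  zeros at y ∈ {7}
  x = 10: [0↦7, 1↦5, 2↦7, 3↦2, 4↦1, 5↦4, 6↦0, 7↦0, 8↦4, 9↦1, 10↦2]  zeros at y ∈ {6, 7}
Collecting zeros: affine points = {(0, 0), (0, 1), (1, 0), (2, 1), (2, 9), (8, 6), (8, 9), (9, 7), (10, 6), (10, 7)}.
Total count |C(F_11)_aff| = 10.


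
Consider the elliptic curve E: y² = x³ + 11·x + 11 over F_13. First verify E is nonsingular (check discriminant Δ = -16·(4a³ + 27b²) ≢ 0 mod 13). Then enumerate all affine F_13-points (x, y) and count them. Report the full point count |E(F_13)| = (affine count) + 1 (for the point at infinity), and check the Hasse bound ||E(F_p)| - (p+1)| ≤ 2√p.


Affine points = {(1, 6), (1, 7), (5, 3), (5, 10), (8, 0), (10, 4), (10, 9), (12, 5), (12, 8)}; affine count = 9; |E(F_13)| = 10.

Discriminant check: Δ ∝ 4a³ + 27b² = 4·11³ + 27·11² = 4·1331 + 27·121 ≡ 11 (mod 13). Nonzero ⇒ E is nonsingular.
For each x ∈ F_13, compute rhs = x³ + 11·x + 11 mod 13, then count y ∈ F_13 with y² ≡ rhs.
  x = 0: rhs = 11, matching y values: none (0 points).
  x = 1: rhs = 10, matching y values: 6, 7 (2 points).
  x = 2: rhs = 2, matching y values: none (0 points).
  x = 3: rhs = 6, matching y values: none (0 points).
  x = 4: rhs = 2, matching y values: none (0 points).
  x = 5: rhs = 9, matching y values: 3, 10 (2 points).
  x = 6: rhs = 7, matching y values: none (0 points).
  x = 7: rhs = 2, matching y values: none (0 points).
  x = 8: rhs = 0, matching y values: 0 (1 points).
  x = 9: rhs = 7, matching y values: none (0 points).
  x = 10: rhs = 3, matching y values: 4, 9 (2 points).
  x = 11: rhs = 7, matching y values: none (0 points).
  x = 12: rhs = 12, matching y values: 5, 8 (2 points).
Total affine count: 9.
Full point count |E(F_13)| = 9 + 1 = 10.
Hasse bound: |10 − (13+1)| = |-4| = 4 ≤ 2√13 ≈ 7.2111 ✓.


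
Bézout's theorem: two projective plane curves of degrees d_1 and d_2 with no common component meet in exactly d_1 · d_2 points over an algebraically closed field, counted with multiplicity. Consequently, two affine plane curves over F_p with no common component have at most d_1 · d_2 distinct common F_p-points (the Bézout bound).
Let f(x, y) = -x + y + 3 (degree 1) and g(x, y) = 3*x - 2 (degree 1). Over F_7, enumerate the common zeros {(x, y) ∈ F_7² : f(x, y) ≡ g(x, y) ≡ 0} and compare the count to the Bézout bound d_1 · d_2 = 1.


Common zeros: {(3, 0)}; count = 1; Bézout bound = 1.

deg(f) = 1, deg(g) = 1, so Bézout bound = 1.
Scan x ∈ F_7. For each x, list the y ∈ F_7 with f(x, y) ≡ 0 and those with g(x, y) ≡ 0 (mod 7); the common zeros in that column are the intersection.
  x = 0: f ≡ 0 at y ∈ {4}; g ≡ 0 at y ∈ ∅; common: ∅.
  x = 1: f ≡ 0 at y ∈ {5}; g ≡ 0 at y ∈ ∅; common: ∅.
  x = 2: f ≡ 0 at y ∈ {6}; g ≡ 0 at y ∈ ∅; common: ∅.
  x = 3: f ≡ 0 at y ∈ {0}; g ≡ 0 at y ∈ {0, 1, 2, 3, 4, 5, 6}; common: {0}.
  x = 4: f ≡ 0 at y ∈ {1}; g ≡ 0 at y ∈ ∅; common: ∅.
  x = 5: f ≡ 0 at y ∈ {2}; g ≡ 0 at y ∈ ∅; common: ∅.
  x = 6: f ≡ 0 at y ∈ {3}; g ≡ 0 at y ∈ ∅; common: ∅.
Collecting: common zeros = {(3, 0)}, so the count is 1.
Comparison with the Bézout bound: 1 ≤ 1 = deg(f)·deg(g), as expected for curves with no common component (the bound is attained).


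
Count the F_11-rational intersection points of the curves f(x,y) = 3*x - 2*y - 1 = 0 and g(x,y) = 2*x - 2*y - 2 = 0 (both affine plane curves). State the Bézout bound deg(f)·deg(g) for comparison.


Common zeros: {(10, 9)}; count = 1; Bézout bound = 1.

deg(f) = 1, deg(g) = 1, so Bézout bound = 1.
Scan x ∈ F_11. For each x, list the y ∈ F_11 with f(x, y) ≡ 0 and those with g(x, y) ≡ 0 (mod 11); the common zeros in that column are the intersection.
  x = 0: f ≡ 0 at y ∈ {5}; g ≡ 0 at y ∈ {10}; common: ∅.
  x = 1: f ≡ 0 at y ∈ {1}; g ≡ 0 at y ∈ {0}; common: ∅.
  x = 2: f ≡ 0 at y ∈ {8}; g ≡ 0 at y ∈ {1}; common: ∅.
  x = 3: f ≡ 0 at y ∈ {4}; g ≡ 0 at y ∈ {2}; common: ∅.
  x = 4: f ≡ 0 at y ∈ {0}; g ≡ 0 at y ∈ {3}; common: ∅.
  x = 5: f ≡ 0 at y ∈ {7}; g ≡ 0 at y ∈ {4}; common: ∅.
  x = 6: f ≡ 0 at y ∈ {3}; g ≡ 0 at y ∈ {5}; common: ∅.
  x = 7: f ≡ 0 at y ∈ {10}; g ≡ 0 at y ∈ {6}; common: ∅.
  x = 8: f ≡ 0 at y ∈ {6}; g ≡ 0 at y ∈ {7}; common: ∅.
  x = 9: f ≡ 0 at y ∈ {2}; g ≡ 0 at y ∈ {8}; common: ∅.
  x = 10: f ≡ 0 at y ∈ {9}; g ≡ 0 at y ∈ {9}; common: {9}.
Collecting: common zeros = {(10, 9)}, so the count is 1.
Comparison with the Bézout bound: 1 ≤ 1 = deg(f)·deg(g), as expected for curves with no common component (the bound is attained).


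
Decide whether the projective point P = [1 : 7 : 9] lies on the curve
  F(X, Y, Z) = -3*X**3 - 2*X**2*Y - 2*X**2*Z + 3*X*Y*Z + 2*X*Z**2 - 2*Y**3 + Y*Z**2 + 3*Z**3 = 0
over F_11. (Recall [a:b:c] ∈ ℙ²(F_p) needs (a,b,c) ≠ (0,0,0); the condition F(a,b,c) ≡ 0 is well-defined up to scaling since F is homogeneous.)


F(1,7,9) ≡ 8 (mod 11); P is NOT on the curve.

Evaluate F(1, 7, 9) term-by-term (mod 11).
  -3*X**3 ↦ -3·1·1·1 = -3
  -2*X**2*Y ↦ -2·1·7·1 = -14
  -2*X**2*Z ↦ -2·1·1·9 = -18
  3*X*Y*Z ↦ 3·1·7·9 = 189
  2*X*Z**2 ↦ 2·1·1·81 = 162
  -2*Y**3 ↦ -2·1·343·1 = -686
  Y*Z**2 ↦ 1·1·7·81 = 567
  3*Z**3 ↦ 3·1·1·729 = 2187
Sum: F(1, 7, 9) = (-3) + (-14) + (-18) + (189) + (162) + (-686) + (567) + (2187) = 2384.
Reducing mod 11: 2384 ≡ 8 (mod 11).
Since F(a, b, c) ≡ 8 ≠ 0 (mod 11), P does NOT lie on the curve.


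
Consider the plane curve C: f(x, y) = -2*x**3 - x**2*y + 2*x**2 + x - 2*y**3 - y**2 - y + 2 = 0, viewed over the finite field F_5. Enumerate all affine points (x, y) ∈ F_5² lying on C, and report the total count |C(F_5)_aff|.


Affine F_5-points: {(0, 2), (3, 4), (4, 0), (4, 1)}; count = 4.

For each of the 25 pairs (x, y) ∈ F_5², evaluate f(x, y) mod 5. Record the zeros.
  x = 0: [0↦2, 1↦3, 2↦0, 3↦1, 4↦4]  zeros at y ∈ {2}
  x = 1: [0↦3, 1↦3, 2↦4, 3↦4, 4↦1]  zeros at y ∈ ∅
  x = 2: [0↦1, 1↦3, 2↦1, 3↦3, 4↦2]  zeros at y ∈ ∅
  x = 3: [0↦4, 1↦1, 2↦4, 3↦1, 4↦0]  zeros at y ∈ {4}
  x = 4: [0↦0, 1↦0, 2↦1, 3↦1, 4↦3]  zeros at y ∈ {0, 1}
Collecting zeros: affine points = {(0, 2), (3, 4), (4, 0), (4, 1)}.
Total count |C(F_5)_aff| = 4.


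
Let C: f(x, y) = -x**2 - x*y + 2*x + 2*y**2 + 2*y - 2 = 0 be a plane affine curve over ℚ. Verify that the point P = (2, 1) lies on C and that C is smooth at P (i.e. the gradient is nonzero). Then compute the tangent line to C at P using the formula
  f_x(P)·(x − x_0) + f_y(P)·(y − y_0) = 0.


Tangent line at P: -3*x + 4*y + 2 = 0.

Step 1: f(2, 1) = 0, so P lies on C.
Step 2: partial derivatives
  f_x(x, y) = -2*x - y + 2, f_y(x, y) = -x + 4*y + 2.
  f_x(P) = -3, f_y(P) = 4 (gradient nonzero, so P is smooth).
Step 3: tangent line at P: -3·(x − 2) + 4·(y − 1) = 0.
Expanding: -3*x + 4*y + 2 = 0.


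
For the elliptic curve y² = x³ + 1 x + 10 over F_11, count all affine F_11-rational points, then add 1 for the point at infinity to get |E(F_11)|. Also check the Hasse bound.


Affine points = {(1, 1), (1, 10), (2, 3), (2, 8), (4, 1), (4, 10), (6, 1), (6, 10), (9, 0)}; affine count = 9; |E(F_11)| = 10.

Discriminant check: Δ ∝ 4a³ + 27b² = 4·1³ + 27·10² = 4·1 + 27·100 ≡ 9 (mod 11). Nonzero ⇒ E is nonsingular.
For each x ∈ F_11, compute rhs = x³ + 1·x + 10 mod 11, then count y ∈ F_11 with y² ≡ rhs.
  x = 0: rhs = 10, matching y values: none (0 points).
  x = 1: rhs = 1, matching y values: 1, 10 (2 points).
  x = 2: rhs = 9, matching y values: 3, 8 (2 points).
  x = 3: rhs = 7, matching y values: none (0 points).
  x = 4: rhs = 1, matching y values: 1, 10 (2 points).
  x = 5: rhs = 8, matching y values: none (0 points).
  x = 6: rhs = 1, matching y values: 1, 10 (2 points).
  x = 7: rhs = 8, matching y values: none (0 points).
  x = 8: rhs = 2, matching y values: none (0 points).
  x = 9: rhs = 0, matching y values: 0 (1 points).
  x = 10: rhs = 8, matching y values: none (0 points).
Total affine count: 9.
Full point count |E(F_11)| = 9 + 1 = 10.
Hasse bound: |10 − (11+1)| = |-2| = 2 ≤ 2√11 ≈ 6.6332 ✓.


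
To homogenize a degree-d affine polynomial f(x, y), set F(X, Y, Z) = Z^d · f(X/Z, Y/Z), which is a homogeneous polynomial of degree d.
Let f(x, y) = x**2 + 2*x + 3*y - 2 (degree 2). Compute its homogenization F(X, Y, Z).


F(X, Y, Z) = X**2 + 2*X*Z + 3*Y*Z - 2*Z**2

deg(f) = 2.
Substitute x = X/Z, y = Y/Z into f, then multiply by Z^2.
  monomial 1·x^2·y^0 ↦ 1·X^2·Y^0·Z^0.
  monomial 2·x^1·y^0 ↦ 2·X^1·Y^0·Z^1.
  monomial 3·x^0·y^1 ↦ 3·X^0·Y^1·Z^1.
  monomial -2·x^0·y^0 ↦ -2·X^0·Y^0·Z^2.
Collecting: F(X, Y, Z) = X**2 + 2*X*Z + 3*Y*Z - 2*Z**2.


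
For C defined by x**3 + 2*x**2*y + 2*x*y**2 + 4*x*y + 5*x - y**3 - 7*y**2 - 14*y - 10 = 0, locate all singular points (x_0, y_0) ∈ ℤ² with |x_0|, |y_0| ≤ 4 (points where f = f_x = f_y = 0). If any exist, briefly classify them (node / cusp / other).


Singular points: {(1, -2)}; classification: node.

Compute partial derivatives:
  f_x = 3*x**2 + 4*x*y + 2*y**2 + 4*y + 5.
  f_y = 2*x**2 + 4*x*y + 4*x - 3*y**2 - 14*y - 14.
Scan x_0 ∈ {−4, ..., 4}. For each x_0, f_y(x_0, y) is a polynomial in y; find its integer roots y ∈ {−4, ..., 4}, then test f_x and f at those candidates.
  x = -4: f_y(-4, y) = -3*y**2 - 30*y + 2; no integer root y with |y| ≤ 4.
  x = -3: f_y(-3, y) = -3*y**2 - 26*y - 8; no integer root y with |y| ≤ 4.
  x = -2: f_y(-2, y) = -3*y**2 - 22*y - 14; no integer root y with |y| ≤ 4.
  x = -1: f_y(-1, y) = -3*y**2 - 18*y - 16; no integer root y with |y| ≤ 4.
  x = 0: f_y(0, y) = -3*y**2 - 14*y - 14; no integer root y with |y| ≤ 4.
  x = 1: f_y(1, y) = -3*y**2 - 10*y - 8; vanishes at y ∈ {-2}. (1, -2): f_x = 0, f = 0 — SINGULAR.
  x = 2: f_y(2, y) = -3*y**2 - 6*y + 2; no integer root y with |y| ≤ 4.
  x = 3: f_y(3, y) = -3*y**2 - 2*y + 16; vanishes at y ∈ {2}. (3, 2): f_x = 72 ≠ 0.
  x = 4: f_y(4, y) = -3*y**2 + 2*y + 34; no integer root y with |y| ≤ 4.
Only singular point on the grid: (1, -2).
Classify: substitute x = 1 + u, y = -2 + v and expand: f = u**3 + 2*u**2*v - u**2 + 2*u*v**2 - v**3 + v**2.
No constant or linear terms (consistent with a singular point). Quadratic part: -u**2 + v**2. Cubic part: u**3 + 2*u**2*v + 2*u*v**2 - v**3.
The quadratic part v**2 - u**2 = (v − u)(v + u) splits into two distinct linear factors, so there are two distinct tangent lines y − -2 = ±(x − 1) — this is a node (ordinary double point).
Classification: node.


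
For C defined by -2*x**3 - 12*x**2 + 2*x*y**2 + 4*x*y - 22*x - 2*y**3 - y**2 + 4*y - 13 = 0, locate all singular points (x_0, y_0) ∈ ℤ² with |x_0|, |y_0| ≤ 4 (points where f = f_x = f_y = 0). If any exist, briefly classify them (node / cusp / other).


Singular points: {(-2, -1)}; classification: cusp.

Compute partial derivatives:
  f_x = -6*x**2 - 24*x + 2*y**2 + 4*y - 22.
  f_y = 4*x*y + 4*x - 6*y**2 - 2*y + 4.
Scan x_0 ∈ {−4, ..., 4}. For each x_0, f_y(x_0, y) is a polynomial in y; find its integer roots y ∈ {−4, ..., 4}, then test f_x and f at those candidates.
  x = -4: f_y(-4, y) = -6*y**2 - 18*y - 12; vanishes at y ∈ {-2, -1}. (-4, -2): f_x = -22 ≠ 0; (-4, -1): f_x = -24 ≠ 0.
  x = -3: f_y(-3, y) = -6*y**2 - 14*y - 8; vanishes at y ∈ {-1}. (-3, -1): f_x = -6 ≠ 0.
  x = -2: f_y(-2, y) = -6*y**2 - 10*y - 4; vanishes at y ∈ {-1}. (-2, -1): f_x = 0, f = 0 — SINGULAR.
  x = -1: f_y(-1, y) = -6*y**2 - 6*y; vanishes at y ∈ {-1, 0}. (-1, -1): f_x = -6 ≠ 0; (-1, 0): f_x = -4 ≠ 0.
  x = 0: f_y(0, y) = -6*y**2 - 2*y + 4; vanishes at y ∈ {-1}. (0, -1): f_x = -24 ≠ 0.
  x = 1: f_y(1, y) = -6*y**2 + 2*y + 8; vanishes at y ∈ {-1}. (1, -1): f_x = -54 ≠ 0.
  x = 2: f_y(2, y) = -6*y**2 + 6*y + 12; vanishes at y ∈ {-1, 2}. (2, -1): f_x = -96 ≠ 0; (2, 2): f_x = -78 ≠ 0.
  x = 3: f_y(3, y) = -6*y**2 + 10*y + 16; vanishes at y ∈ {-1}. (3, -1): f_x = -150 ≠ 0.
  x = 4: f_y(4, y) = -6*y**2 + 14*y + 20; vanishes at y ∈ {-1}. (4, -1): f_x = -216 ≠ 0.
Only singular point on the grid: (-2, -1).
Classify: substitute x = -2 + u, y = -1 + v and expand: f = -2*u**3 + 2*u*v**2 - 2*v**3 + v**2.
No constant or linear terms (consistent with a singular point). Quadratic part: v**2. Cubic part: -2*u**3 + 2*u*v**2 - 2*v**3.
The quadratic part v**2 is a perfect square, so there is a single (double) tangent line v = 0, i.e. y = -1. Restricting the cubic part to that line (v = 0) leaves -2*u**3 ≠ 0, so f is not divisible by v and the branch is v² ≈ 2*u**3 to lowest order — this is a cusp.
Classification: cusp.


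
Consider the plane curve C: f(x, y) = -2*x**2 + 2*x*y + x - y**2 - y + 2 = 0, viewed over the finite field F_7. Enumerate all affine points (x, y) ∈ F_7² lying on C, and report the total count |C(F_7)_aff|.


Affine F_7-points: {(0, 1), (0, 5), (2, 5), (3, 2), (3, 3), (4, 3), (4, 4), (5, 1)}; count = 8.

For each of the 49 pairs (x, y) ∈ F_7², evaluate f(x, y) mod 7. Record the zeros.
  x = 0: [0↦2, 1↦0, 2↦3, 3↦4, 4↦3, 5↦0, 6↦2]  zeros at y ∈ {1, 5}
  x = 1: [0↦1, 1↦1, 2↦6, 3↦2, 4↦3, 5↦2, 6↦6]  zeros at y ∈ ∅
  x = 2: [0↦3, 1↦5, 2↦5, 3↦3, 4↦6, 5↦0, 6↦6]  zeros at y ∈ {5}
  x = 3: [0↦1, 1↦5, 2↦0, 3↦0, 4↦5, 5↦1, 6↦2]  zeros at y ∈ {2, 3}
  x = 4: [0↦2, 1↦1, 2↦5, 3↦0, 4↦0, 5↦5, 6↦1]  zeros at y ∈ {3, 4}
  x = 5: [0↦6, 1↦0, 2↦6, 3↦3, 4↦5, 5↦5, 6↦3]  zeros at y ∈ {1}
  x = 6: [0↦6, 1↦2, 2↦3, 3↦2, 4↦6, 5↦1, 6↦1]  zeros at y ∈ ∅
Collecting zeros: affine points = {(0, 1), (0, 5), (2, 5), (3, 2), (3, 3), (4, 3), (4, 4), (5, 1)}.
Total count |C(F_7)_aff| = 8.


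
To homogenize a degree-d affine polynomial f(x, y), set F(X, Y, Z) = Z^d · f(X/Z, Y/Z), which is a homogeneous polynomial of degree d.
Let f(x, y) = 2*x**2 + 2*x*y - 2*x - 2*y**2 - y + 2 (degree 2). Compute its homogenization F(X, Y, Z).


F(X, Y, Z) = 2*X**2 + 2*X*Y - 2*X*Z - 2*Y**2 - Y*Z + 2*Z**2

deg(f) = 2.
Substitute x = X/Z, y = Y/Z into f, then multiply by Z^2.
  monomial 2·x^2·y^0 ↦ 2·X^2·Y^0·Z^0.
  monomial 2·x^1·y^1 ↦ 2·X^1·Y^1·Z^0.
  monomial -2·x^1·y^0 ↦ -2·X^1·Y^0·Z^1.
  monomial -2·x^0·y^2 ↦ -2·X^0·Y^2·Z^0.
  monomial -1·x^0·y^1 ↦ -1·X^0·Y^1·Z^1.
  monomial 2·x^0·y^0 ↦ 2·X^0·Y^0·Z^2.
Collecting: F(X, Y, Z) = 2*X**2 + 2*X*Y - 2*X*Z - 2*Y**2 - Y*Z + 2*Z**2.


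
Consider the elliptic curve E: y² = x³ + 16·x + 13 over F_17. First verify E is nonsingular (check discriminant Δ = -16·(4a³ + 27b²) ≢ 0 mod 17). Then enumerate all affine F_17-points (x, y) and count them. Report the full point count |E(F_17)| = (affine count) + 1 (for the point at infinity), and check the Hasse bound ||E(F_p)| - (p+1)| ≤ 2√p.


Affine points = {(0, 8), (0, 9), (1, 8), (1, 9), (2, 6), (2, 11), (6, 6), (6, 11), (7, 3), (7, 14), (9, 6), (9, 11), (10, 0), (13, 2), (13, 15), (16, 8), (16, 9)}; affine count = 17; |E(F_17)| = 18.

Discriminant check: Δ ∝ 4a³ + 27b² = 4·16³ + 27·13² = 4·4096 + 27·169 ≡ 3 (mod 17). Nonzero ⇒ E is nonsingular.
For each x ∈ F_17, compute rhs = x³ + 16·x + 13 mod 17, then count y ∈ F_17 with y² ≡ rhs.
  x = 0: rhs = 13, matching y values: 8, 9 (2 points).
  x = 1: rhs = 13, matching y values: 8, 9 (2 points).
  x = 2: rhs = 2, matching y values: 6, 11 (2 points).
  x = 3: rhs = 3, matching y values: none (0 points).
  x = 4: rhs = 5, matching y values: none (0 points).
  x = 5: rhs = 14, matching y values: none (0 points).
  x = 6: rhs = 2, matching y values: 6, 11 (2 points).
  x = 7: rhs = 9, matching y values: 3, 14 (2 points).
  x = 8: rhs = 7, matching y values: none (0 points).
  x = 9: rhs = 2, matching y values: 6, 11 (2 points).
  x = 10: rhs = 0, matching y values: 0 (1 points).
  x = 11: rhs = 7, matching y values: none (0 points).
  x = 12: rhs = 12, matching y values: none (0 points).
  x = 13: rhs = 4, matching y values: 2, 15 (2 points).
  x = 14: rhs = 6, matching y values: none (0 points).
  x = 15: rhs = 7, matching y values: none (0 points).
  x = 16: rhs = 13, matching y values: 8, 9 (2 points).
Total affine count: 17.
Full point count |E(F_17)| = 17 + 1 = 18.
Hasse bound: |18 − (17+1)| = |0| = 0 ≤ 2√17 ≈ 8.2462 ✓.


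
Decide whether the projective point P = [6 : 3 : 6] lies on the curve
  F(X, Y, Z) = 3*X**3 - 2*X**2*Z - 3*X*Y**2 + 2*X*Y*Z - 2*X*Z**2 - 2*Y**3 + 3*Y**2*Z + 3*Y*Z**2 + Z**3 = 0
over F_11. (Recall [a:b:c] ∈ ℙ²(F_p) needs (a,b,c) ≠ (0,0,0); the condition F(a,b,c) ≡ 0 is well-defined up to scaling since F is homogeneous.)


F(6,3,6) ≡ 2 (mod 11); P is NOT on the curve.

Evaluate F(6, 3, 6) term-by-term (mod 11).
  3*X**3 ↦ 3·216·1·1 = 648
  -2*X**2*Z ↦ -2·36·1·6 = -432
  -3*X*Y**2 ↦ -3·6·9·1 = -162
  2*X*Y*Z ↦ 2·6·3·6 = 216
  -2*X*Z**2 ↦ -2·6·1·36 = -432
  -2*Y**3 ↦ -2·1·27·1 = -54
  3*Y**2*Z ↦ 3·1·9·6 = 162
  3*Y*Z**2 ↦ 3·1·3·36 = 324
  Z**3 ↦ 1·1·1·216 = 216
Sum: F(6, 3, 6) = (648) + (-432) + (-162) + (216) + (-432) + (-54) + (162) + (324) + (216) = 486.
Reducing mod 11: 486 ≡ 2 (mod 11).
Since F(a, b, c) ≡ 2 ≠ 0 (mod 11), P does NOT lie on the curve.


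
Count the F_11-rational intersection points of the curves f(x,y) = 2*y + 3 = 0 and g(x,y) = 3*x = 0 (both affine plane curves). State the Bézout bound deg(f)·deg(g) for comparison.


Common zeros: {(0, 4)}; count = 1; Bézout bound = 1.

deg(f) = 1, deg(g) = 1, so Bézout bound = 1.
Scan x ∈ F_11. For each x, list the y ∈ F_11 with f(x, y) ≡ 0 and those with g(x, y) ≡ 0 (mod 11); the common zeros in that column are the intersection.
  x = 0: f ≡ 0 at y ∈ {4}; g ≡ 0 at y ∈ {0, 1, 2, 3, 4, 5, 6, 7, 8, 9, 10}; common: {4}.
  x = 1: f ≡ 0 at y ∈ {4}; g ≡ 0 at y ∈ ∅; common: ∅.
  x = 2: f ≡ 0 at y ∈ {4}; g ≡ 0 at y ∈ ∅; common: ∅.
  x = 3: f ≡ 0 at y ∈ {4}; g ≡ 0 at y ∈ ∅; common: ∅.
  x = 4: f ≡ 0 at y ∈ {4}; g ≡ 0 at y ∈ ∅; common: ∅.
  x = 5: f ≡ 0 at y ∈ {4}; g ≡ 0 at y ∈ ∅; common: ∅.
  x = 6: f ≡ 0 at y ∈ {4}; g ≡ 0 at y ∈ ∅; common: ∅.
  x = 7: f ≡ 0 at y ∈ {4}; g ≡ 0 at y ∈ ∅; common: ∅.
  x = 8: f ≡ 0 at y ∈ {4}; g ≡ 0 at y ∈ ∅; common: ∅.
  x = 9: f ≡ 0 at y ∈ {4}; g ≡ 0 at y ∈ ∅; common: ∅.
  x = 10: f ≡ 0 at y ∈ {4}; g ≡ 0 at y ∈ ∅; common: ∅.
Collecting: common zeros = {(0, 4)}, so the count is 1.
Comparison with the Bézout bound: 1 ≤ 1 = deg(f)·deg(g), as expected for curves with no common component (the bound is attained).


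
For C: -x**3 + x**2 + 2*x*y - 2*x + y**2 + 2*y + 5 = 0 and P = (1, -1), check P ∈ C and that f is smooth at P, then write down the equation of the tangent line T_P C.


Tangent line at P: -5*x + 2*y + 7 = 0.

Step 1: f(1, -1) = 0, so P lies on C.
Step 2: partial derivatives
  f_x(x, y) = -3*x**2 + 2*x + 2*y - 2, f_y(x, y) = 2*x + 2*y + 2.
  f_x(P) = -5, f_y(P) = 2 (gradient nonzero, so P is smooth).
Step 3: tangent line at P: -5·(x − 1) + 2·(y − -1) = 0.
Expanding: -5*x + 2*y + 7 = 0.


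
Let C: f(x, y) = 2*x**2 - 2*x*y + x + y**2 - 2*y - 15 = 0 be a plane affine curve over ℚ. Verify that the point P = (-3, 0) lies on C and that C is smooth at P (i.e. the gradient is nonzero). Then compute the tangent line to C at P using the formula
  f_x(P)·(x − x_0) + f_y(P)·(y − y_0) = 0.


Tangent line at P: -11*x + 4*y - 33 = 0.

Step 1: f(-3, 0) = 0, so P lies on C.
Step 2: partial derivatives
  f_x(x, y) = 4*x - 2*y + 1, f_y(x, y) = -2*x + 2*y - 2.
  f_x(P) = -11, f_y(P) = 4 (gradient nonzero, so P is smooth).
Step 3: tangent line at P: -11·(x − -3) + 4·(y − 0) = 0.
Expanding: -11*x + 4*y - 33 = 0.


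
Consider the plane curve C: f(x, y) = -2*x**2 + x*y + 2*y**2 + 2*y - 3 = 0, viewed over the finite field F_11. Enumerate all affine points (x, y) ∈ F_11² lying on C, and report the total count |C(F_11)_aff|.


Affine F_11-points: {(1, 1), (1, 3), (2, 0), (2, 9), (5, 1), (6, 3), (6, 4), (7, 4), (7, 8), (8, 8), (8, 9), (9, 0)}; count = 12.

For each of the 121 pairs (x, y) ∈ F_11², evaluate f(x, y) mod 11. Record the zeros.
  x = 0: [0↦8, 1↦1, 2↦9, 3↦10, 4↦4, 5↦2, 6↦4, 7↦10, 8↦9, 9↦1, 10↦8]  zeros at y ∈ ∅
  x = 1: [0↦6, 1↦0, 2↦9, 3↦0, 4↦6, 5↦5, 6↦8, 7↦4, 8↦4, 9↦8, 10↦5]  zeros at y ∈ {1, 3}
  x = 2: [0↦0, 1↦6, 2↦5, 3↦8, 4↦4, 5↦4, 6↦8, 7↦5, 8↦6, 9↦0, 10↦9]  zeros at y ∈ {0, 9}
  x = 3: [0↦1, 1↦8, 2↦8, 3↦1, 4↦9, 5↦10, 6↦4, 7↦2, 8↦4, 9↦10, 10↦9]  zeros at y ∈ ∅
  x = 4: [0↦9, 1↦6, 2↦7, 3↦1, 4↦10, 5↦1, 6↦7, 7↦6, 8↦9, 9↦5, 10↦5]  zeros at y ∈ ∅
  x = 5: [0↦2, 1↦0, 2↦2, 3↦8, 4↦7, 5↦10, 6↦6, 7↦6, 8↦10, 9↦7, 10↦8]  zeros at y ∈ {1}
  x = 6: [0↦2, 1↦1, 2↦4, 3↦0, 4↦0, 5↦4, 6↦1, 7↦2, 8↦7, 9↦5, 10↦7]  zeros at y ∈ {3, 4}
  x = 7: [0↦9, 1↦9, 2↦2, 3↦10, 4↦0, 5↦5, 6↦3, 7↦5, 8↦0, 9↦10, 10↦2]  zeros at y ∈ {4, 8}
  x = 8: [0↦1, 1↦2, 2↦7, 3↦5, 4↦7, 5↦2, 6↦1, 7↦4, 8↦0, 9↦0, 10↦4]  zeros at y ∈ {8, 9}
  x = 9: [0↦0, 1↦2, 2↦8, 3↦7, 4↦10, 5↦6, 6↦6, 7↦10, 8↦7, 9↦8, 10↦2]  zeros at y ∈ {0}
  x = 10: [0↦6, 1↦9, 2↦5, 3↦5, 4↦9, 5↦6, 6↦7, 7↦1, 8↦10, 9↦1, 10↦7]  zeros at y ∈ ∅
Collecting zeros: affine points = {(1, 1), (1, 3), (2, 0), (2, 9), (5, 1), (6, 3), (6, 4), (7, 4), (7, 8), (8, 8), (8, 9), (9, 0)}.
Total count |C(F_11)_aff| = 12.


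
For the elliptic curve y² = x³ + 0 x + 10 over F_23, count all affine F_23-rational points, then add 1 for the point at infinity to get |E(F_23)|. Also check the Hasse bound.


Affine points = {(2, 8), (2, 15), (7, 10), (7, 13), (8, 4), (8, 19), (9, 7), (9, 16), (12, 6), (12, 17), (15, 2), (15, 21), (16, 9), (16, 14), (17, 1), (17, 22), (18, 0), (20, 11), (20, 12), (21, 5), (21, 18), (22, 3), (22, 20)}; affine count = 23; |E(F_23)| = 24.

Discriminant check: Δ ∝ 4a³ + 27b² = 4·0³ + 27·10² = 4·0 + 27·100 ≡ 9 (mod 23). Nonzero ⇒ E is nonsingular.
For each x ∈ F_23, compute rhs = x³ + 0·x + 10 mod 23, then count y ∈ F_23 with y² ≡ rhs.
  x = 0: rhs = 10, matching y values: none (0 points).
  x = 1: rhs = 11, matching y values: none (0 points).
  x = 2: rhs = 18, matching y values: 8, 15 (2 points).
  x = 3: rhs = 14, matching y values: none (0 points).
  x = 4: rhs = 5, matching y values: none (0 points).
  x = 5: rhs = 20, matching y values: none (0 points).
  x = 6: rhs = 19, matching y values: none (0 points).
  x = 7: rhs = 8, matching y values: 10, 13 (2 points).
  x = 8: rhs = 16, matching y values: 4, 19 (2 points).
  x = 9: rhs = 3, matching y values: 7, 16 (2 points).
  x = 10: rhs = 21, matching y values: none (0 points).
  x = 11: rhs = 7, matching y values: none (0 points).
  x = 12: rhs = 13, matching y values: 6, 17 (2 points).
  x = 13: rhs = 22, matching y values: none (0 points).
  x = 14: rhs = 17, matching y values: none (0 points).
  x = 15: rhs = 4, matching y values: 2, 21 (2 points).
  x = 16: rhs = 12, matching y values: 9, 14 (2 points).
  x = 17: rhs = 1, matching y values: 1, 22 (2 points).
  x = 18: rhs = 0, matching y values: 0 (1 points).
  x = 19: rhs = 15, matching y values: none (0 points).
  x = 20: rhs = 6, matching y values: 11, 12 (2 points).
  x = 21: rhs = 2, matching y values: 5, 18 (2 points).
  x = 22: rhs = 9, matching y values: 3, 20 (2 points).
Total affine count: 23.
Full point count |E(F_23)| = 23 + 1 = 24.
Hasse bound: |24 − (23+1)| = |0| = 0 ≤ 2√23 ≈ 9.5917 ✓.


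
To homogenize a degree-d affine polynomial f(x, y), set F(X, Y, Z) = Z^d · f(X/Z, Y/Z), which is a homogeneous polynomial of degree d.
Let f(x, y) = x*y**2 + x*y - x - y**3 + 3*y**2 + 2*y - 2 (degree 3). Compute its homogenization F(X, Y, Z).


F(X, Y, Z) = X*Y**2 + X*Y*Z - X*Z**2 - Y**3 + 3*Y**2*Z + 2*Y*Z**2 - 2*Z**3

deg(f) = 3.
Substitute x = X/Z, y = Y/Z into f, then multiply by Z^3.
  monomial 1·x^1·y^2 ↦ 1·X^1·Y^2·Z^0.
  monomial 1·x^1·y^1 ↦ 1·X^1·Y^1·Z^1.
  monomial -1·x^1·y^0 ↦ -1·X^1·Y^0·Z^2.
  monomial -1·x^0·y^3 ↦ -1·X^0·Y^3·Z^0.
  monomial 3·x^0·y^2 ↦ 3·X^0·Y^2·Z^1.
  monomial 2·x^0·y^1 ↦ 2·X^0·Y^1·Z^2.
  monomial -2·x^0·y^0 ↦ -2·X^0·Y^0·Z^3.
Collecting: F(X, Y, Z) = X*Y**2 + X*Y*Z - X*Z**2 - Y**3 + 3*Y**2*Z + 2*Y*Z**2 - 2*Z**3.


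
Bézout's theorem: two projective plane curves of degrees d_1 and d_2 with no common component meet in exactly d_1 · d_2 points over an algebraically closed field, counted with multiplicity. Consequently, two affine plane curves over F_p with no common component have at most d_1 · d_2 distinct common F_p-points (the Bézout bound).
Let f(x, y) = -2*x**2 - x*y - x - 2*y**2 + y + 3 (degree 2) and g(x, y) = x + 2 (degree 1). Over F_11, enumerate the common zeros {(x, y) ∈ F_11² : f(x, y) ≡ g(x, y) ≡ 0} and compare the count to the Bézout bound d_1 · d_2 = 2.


Common zeros: ∅; count = 0; Bézout bound = 2.

deg(f) = 2, deg(g) = 1, so Bézout bound = 2.
Scan x ∈ F_11. For each x, list the y ∈ F_11 with f(x, y) ≡ 0 and those with g(x, y) ≡ 0 (mod 11); the common zeros in that column are the intersection.
  x = 0: f ≡ 0 at y ∈ {7, 10}; g ≡ 0 at y ∈ ∅; common: ∅.
  x = 1: f ≡ 0 at y ∈ {0}; g ≡ 0 at y ∈ ∅; common: ∅.
  x = 2: f ≡ 0 at y ∈ {8}; g ≡ 0 at y ∈ ∅; common: ∅.
  x = 3: f ≡ 0 at y ∈ {1, 9}; g ≡ 0 at y ∈ ∅; common: ∅.
  x = 4: f ≡ 0 at y ∈ {0, 4}; g ≡ 0 at y ∈ ∅; common: ∅.
  x = 5: f ≡ 0 at y ∈ ∅; g ≡ 0 at y ∈ ∅; common: ∅.
  x = 6: f ≡ 0 at y ∈ ∅; g ≡ 0 at y ∈ ∅; common: ∅.
  x = 7: f ≡ 0 at y ∈ {1, 7}; g ≡ 0 at y ∈ ∅; common: ∅.
  x = 8: f ≡ 0 at y ∈ ∅; g ≡ 0 at y ∈ ∅; common: ∅.
  x = 9: f ≡ 0 at y ∈ ∅; g ≡ 0 at y ∈ {0, 1, 2, 3, 4, 5, 6, 7, 8, 9, 10}; common: ∅.
  x = 10: f ≡ 0 at y ∈ {4, 8}; g ≡ 0 at y ∈ ∅; common: ∅.
Collecting: common zeros = ∅, so the count is 0.
Comparison with the Bézout bound: 0 ≤ 2 = deg(f)·deg(g), as expected for curves with no common component (the affine F_11-count falls short of the bound because intersections may lie at infinity, over extension fields, or carry multiplicity).


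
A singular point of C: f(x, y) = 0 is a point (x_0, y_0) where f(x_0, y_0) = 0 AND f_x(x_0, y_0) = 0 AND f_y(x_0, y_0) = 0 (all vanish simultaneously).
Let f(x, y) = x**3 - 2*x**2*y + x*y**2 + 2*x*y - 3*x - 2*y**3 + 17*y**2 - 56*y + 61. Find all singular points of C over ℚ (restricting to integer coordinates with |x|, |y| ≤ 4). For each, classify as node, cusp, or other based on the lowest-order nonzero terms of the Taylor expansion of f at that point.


Singular points: {(2, 3)}; classification: cusp.

Compute partial derivatives:
  f_x = 3*x**2 - 4*x*y + y**2 + 2*y - 3.
  f_y = -2*x**2 + 2*x*y + 2*x - 6*y**2 + 34*y - 56.
Scan x_0 ∈ {−4, ..., 4}. For each x_0, f_y(x_0, y) is a polynomial in y; find its integer roots y ∈ {−4, ..., 4}, then test f_x and f at those candidates.
  x = -4: f_y(-4, y) = -6*y**2 + 26*y - 96; no integer root y with |y| ≤ 4.
  x = -3: f_y(-3, y) = -6*y**2 + 28*y - 80; no integer root y with |y| ≤ 4.
  x = -2: f_y(-2, y) = -6*y**2 + 30*y - 68; no integer root y with |y| ≤ 4.
  x = -1: f_y(-1, y) = -6*y**2 + 32*y - 60; no integer root y with |y| ≤ 4.
  x = 0: f_y(0, y) = -6*y**2 + 34*y - 56; no integer root y with |y| ≤ 4.
  x = 1: f_y(1, y) = -6*y**2 + 36*y - 56; no integer root y with |y| ≤ 4.
  x = 2: f_y(2, y) = -6*y**2 + 38*y - 60; vanishes at y ∈ {3}. (2, 3): f_x = 0, f = 0 — SINGULAR.
  x = 3: f_y(3, y) = -6*y**2 + 40*y - 68; no integer root y with |y| ≤ 4.
  x = 4: f_y(4, y) = -6*y**2 + 42*y - 80; no integer root y with |y| ≤ 4.
Only singular point on the grid: (2, 3).
Classify: substitute x = 2 + u, y = 3 + v and expand: f = u**3 - 2*u**2*v + u*v**2 - 2*v**3 + v**2.
No constant or linear terms (consistent with a singular point). Quadratic part: v**2. Cubic part: u**3 - 2*u**2*v + u*v**2 - 2*v**3.
The quadratic part v**2 is a perfect square, so there is a single (double) tangent line v = 0, i.e. y = 3. Restricting the cubic part to that line (v = 0) leaves u**3 ≠ 0, so f is not divisible by v and the branch is v² ≈ -u**3 to lowest order — this is a cusp.
Classification: cusp.


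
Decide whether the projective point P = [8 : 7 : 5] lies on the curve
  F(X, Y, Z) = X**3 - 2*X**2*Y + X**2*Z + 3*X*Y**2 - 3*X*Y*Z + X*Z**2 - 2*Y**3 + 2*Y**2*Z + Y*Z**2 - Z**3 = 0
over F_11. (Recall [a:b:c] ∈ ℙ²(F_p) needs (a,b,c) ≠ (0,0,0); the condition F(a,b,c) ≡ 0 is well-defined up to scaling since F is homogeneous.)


F(8,7,5) ≡ 7 (mod 11); P is NOT on the curve.

Evaluate F(8, 7, 5) term-by-term (mod 11).
  X**3 ↦ 1·512·1·1 = 512
  -2*X**2*Y ↦ -2·64·7·1 = -896
  X**2*Z ↦ 1·64·1·5 = 320
  3*X*Y**2 ↦ 3·8·49·1 = 1176
  -3*X*Y*Z ↦ -3·8·7·5 = -840
  X*Z**2 ↦ 1·8·1·25 = 200
  -2*Y**3 ↦ -2·1·343·1 = -686
  2*Y**2*Z ↦ 2·1·49·5 = 490
  Y*Z**2 ↦ 1·1·7·25 = 175
  -Z**3 ↦ -1·1·1·125 = -125
Sum: F(8, 7, 5) = (512) + (-896) + (320) + (1176) + (-840) + (200) + (-686) + (490) + (175) + (-125) = 326.
Reducing mod 11: 326 ≡ 7 (mod 11).
Since F(a, b, c) ≡ 7 ≠ 0 (mod 11), P does NOT lie on the curve.


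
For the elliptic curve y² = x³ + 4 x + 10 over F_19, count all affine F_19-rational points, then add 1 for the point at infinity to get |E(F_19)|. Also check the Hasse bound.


Affine points = {(2, 8), (2, 11), (3, 7), (3, 12), (7, 1), (7, 18), (10, 9), (10, 10), (11, 6), (11, 13), (12, 0), (13, 6), (13, 13), (14, 6), (14, 13), (15, 5), (15, 14), (16, 3), (16, 16), (18, 9), (18, 10)}; affine count = 21; |E(F_19)| = 22.

Discriminant check: Δ ∝ 4a³ + 27b² = 4·4³ + 27·10² = 4·64 + 27·100 ≡ 11 (mod 19). Nonzero ⇒ E is nonsingular.
For each x ∈ F_19, compute rhs = x³ + 4·x + 10 mod 19, then count y ∈ F_19 with y² ≡ rhs.
  x = 0: rhs = 10, matching y values: none (0 points).
  x = 1: rhs = 15, matching y values: none (0 points).
  x = 2: rhs = 7, matching y values: 8, 11 (2 points).
  x = 3: rhs = 11, matching y values: 7, 12 (2 points).
  x = 4: rhs = 14, matching y values: none (0 points).
  x = 5: rhs = 3, matching y values: none (0 points).
  x = 6: rhs = 3, matching y values: none (0 points).
  x = 7: rhs = 1, matching y values: 1, 18 (2 points).
  x = 8: rhs = 3, matching y values: none (0 points).
  x = 9: rhs = 15, matching y values: none (0 points).
  x = 10: rhs = 5, matching y values: 9, 10 (2 points).
  x = 11: rhs = 17, matching y values: 6, 13 (2 points).
  x = 12: rhs = 0, matching y values: 0 (1 points).
  x = 13: rhs = 17, matching y values: 6, 13 (2 points).
  x = 14: rhs = 17, matching y values: 6, 13 (2 points).
  x = 15: rhs = 6, matching y values: 5, 14 (2 points).
  x = 16: rhs = 9, matching y values: 3, 16 (2 points).
  x = 17: rhs = 13, matching y values: none (0 points).
  x = 18: rhs = 5, matching y values: 9, 10 (2 points).
Total affine count: 21.
Full point count |E(F_19)| = 21 + 1 = 22.
Hasse bound: |22 − (19+1)| = |2| = 2 ≤ 2√19 ≈ 8.7178 ✓.


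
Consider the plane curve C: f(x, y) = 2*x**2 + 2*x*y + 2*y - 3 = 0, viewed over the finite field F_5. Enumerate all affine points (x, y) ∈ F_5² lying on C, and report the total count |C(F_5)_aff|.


Affine F_5-points: {(0, 4), (1, 4), (2, 0), (3, 0)}; count = 4.

For each of the 25 pairs (x, y) ∈ F_5², evaluate f(x, y) mod 5. Record the zeros.
  x = 0: [0↦2, 1↦4, 2↦1, 3↦3, 4↦0]  zeros at y ∈ {4}
  x = 1: [0↦4, 1↦3, 2↦2, 3↦1, 4↦0]  zeros at y ∈ {4}
  x = 2: [0↦0, 1↦1, 2↦2, 3↦3, 4↦4]  zeros at y ∈ {0}
  x = 3: [0↦0, 1↦3, 2↦1, 3↦4, 4↦2]  zeros at y ∈ {0}
  x = 4: [0↦4, 1↦4, 2↦4, 3↦4, 4↦4]  zeros at y ∈ ∅
Collecting zeros: affine points = {(0, 4), (1, 4), (2, 0), (3, 0)}.
Total count |C(F_5)_aff| = 4.


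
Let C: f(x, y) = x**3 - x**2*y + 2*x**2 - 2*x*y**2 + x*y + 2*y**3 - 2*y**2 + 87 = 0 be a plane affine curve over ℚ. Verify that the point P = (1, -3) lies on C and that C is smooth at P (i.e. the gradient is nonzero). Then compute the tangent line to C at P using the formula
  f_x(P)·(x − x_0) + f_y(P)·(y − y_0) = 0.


Tangent line at P: -8*x + 78*y + 242 = 0.

Step 1: f(1, -3) = 0, so P lies on C.
Step 2: partial derivatives
  f_x(x, y) = 3*x**2 - 2*x*y + 4*x - 2*y**2 + y, f_y(x, y) = -x**2 - 4*x*y + x + 6*y**2 - 4*y.
  f_x(P) = -8, f_y(P) = 78 (gradient nonzero, so P is smooth).
Step 3: tangent line at P: -8·(x − 1) + 78·(y − -3) = 0.
Expanding: -8*x + 78*y + 242 = 0.


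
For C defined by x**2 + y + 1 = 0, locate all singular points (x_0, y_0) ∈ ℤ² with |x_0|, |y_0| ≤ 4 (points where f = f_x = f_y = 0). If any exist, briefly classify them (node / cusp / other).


No singular points in the scanned grid; C is smooth there.

Compute partial derivatives:
  f_x = 2*x.
  f_y = 1.
f_y = 1 is a nonzero constant, so f_y never vanishes: no point (x, y) can satisfy f = f_x = f_y = 0. In particular no (x, y) ∈ {−4, ..., 4}² is singular; the curve is smooth.


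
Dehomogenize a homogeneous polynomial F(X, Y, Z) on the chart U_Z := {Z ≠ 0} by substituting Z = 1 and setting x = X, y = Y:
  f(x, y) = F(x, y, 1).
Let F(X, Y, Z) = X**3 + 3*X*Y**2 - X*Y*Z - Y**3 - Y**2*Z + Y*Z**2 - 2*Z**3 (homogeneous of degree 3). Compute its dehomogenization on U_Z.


f(x, y) = x**3 + 3*x*y**2 - x*y - y**3 - y**2 + y - 2

On U_Z we set Z = 1. Each monomial c·X^i·Y^j·Z^k in F becomes c·x^i·y^j·1^k = c·x^i·y^j.
Substituting Z = 1: F(X, Y, 1) = x**3 + 3*x*y**2 - x*y - y**3 - y**2 + y - 2.
Note: deg(f) ≤ deg(F) = 3; strict inequality happens when F is divisible by Z (lost terms).


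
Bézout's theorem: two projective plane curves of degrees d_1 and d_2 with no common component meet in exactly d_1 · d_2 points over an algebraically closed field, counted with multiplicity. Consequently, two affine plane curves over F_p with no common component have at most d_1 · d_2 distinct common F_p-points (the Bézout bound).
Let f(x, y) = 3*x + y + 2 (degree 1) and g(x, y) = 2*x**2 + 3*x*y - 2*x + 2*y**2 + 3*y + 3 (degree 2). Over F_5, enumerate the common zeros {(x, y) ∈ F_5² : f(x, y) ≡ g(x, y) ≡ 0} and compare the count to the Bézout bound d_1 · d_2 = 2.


Common zeros: {(0, 3), (3, 4)}; count = 2; Bézout bound = 2.

deg(f) = 1, deg(g) = 2, so Bézout bound = 2.
Scan x ∈ F_5. For each x, list the y ∈ F_5 with f(x, y) ≡ 0 and those with g(x, y) ≡ 0 (mod 5); the common zeros in that column are the intersection.
  x = 0: f ≡ 0 at y ∈ {3}; g ≡ 0 at y ∈ {3}; common: {3}.
  x = 1: f ≡ 0 at y ∈ {0}; g ≡ 0 at y ∈ ∅; common: ∅.
  x = 2: f ≡ 0 at y ∈ {2}; g ≡ 0 at y ∈ {4}; common: ∅.
  x = 3: f ≡ 0 at y ∈ {4}; g ≡ 0 at y ∈ {0, 4}; common: {4}.
  x = 4: f ≡ 0 at y ∈ {1}; g ≡ 0 at y ∈ {2, 3}; common: ∅.
Collecting: common zeros = {(0, 3), (3, 4)}, so the count is 2.
Comparison with the Bézout bound: 2 ≤ 2 = deg(f)·deg(g), as expected for curves with no common component (the bound is attained).
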